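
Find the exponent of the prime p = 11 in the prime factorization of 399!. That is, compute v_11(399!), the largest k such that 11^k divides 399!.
v_11(399!) = 39

Legendre's formula: v_p(n!) = Σ_{k ≥ 1} ⌊n / p^k⌋. For p = 11, n = 399, the terms are:
  ⌊399/11^1⌋ = ⌊399/11⌋ = 36
  ⌊399/11^2⌋ = ⌊399/121⌋ = 3
(the next term ⌊399/11^3⌋ = 0, terminating the sum). Summing: v_11(399!) = 36 + 3 = 39.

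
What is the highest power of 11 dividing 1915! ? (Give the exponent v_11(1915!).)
v_11(1915!) = 190

Legendre's formula: v_p(n!) = Σ_{k ≥ 1} ⌊n / p^k⌋. For p = 11, n = 1915, the terms are:
  ⌊1915/11^1⌋ = ⌊1915/11⌋ = 174
  ⌊1915/11^2⌋ = ⌊1915/121⌋ = 15
  ⌊1915/11^3⌋ = ⌊1915/1331⌋ = 1
(the next term ⌊1915/11^4⌋ = 0, terminating the sum). Summing: v_11(1915!) = 174 + 15 + 1 = 190.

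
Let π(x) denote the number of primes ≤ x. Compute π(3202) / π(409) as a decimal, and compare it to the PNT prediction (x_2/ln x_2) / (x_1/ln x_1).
π(3202)/π(409) = 452/80 ≈ 5.6500;  PNT prediction ≈ 5.8329.

π(409) = 80 and π(3202) = 452, so π(3202)/π(409) ≈ 5.6500. The PNT-predicted ratio is (3202/ln(3202)) / (409/ln(409)) ≈ 5.8329. The two agree to within a few percent, as expected.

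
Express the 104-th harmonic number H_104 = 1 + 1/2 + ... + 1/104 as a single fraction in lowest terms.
H_104 = 151628729214843927768244125436857365638449733/29012042540587955997705808574162155756055616

Direct summation: H_104 = 1 + 1/2 + ... + 1/104. The least common denominator is lcm(1, ..., 104) = 725301063514698899942645214354053893901390400; over this denominator the numerator is 725301063514698899942645214354053893901390400 + 362650531757349449971322607177026946950695200 + 241767021171566299980881738118017964633796800 + 181325265878674724985661303588513473475347600 + 145060212702939779988529042870810778780278080 + 120883510585783149990440869059008982316898400 + 103614437644956985706092173479150556271627200 + 90662632939337362492830651794256736737673800 + 80589007057188766660293912706005988211265600 + 72530106351469889994264521435405389390139040 + 65936460319518081812967746759459444900126400 + 60441755292891574995220434529504491158449200 + 55792389501130684610972708796465684146260800 + 51807218822478492853046086739575278135813600 + 48353404234313259996176347623603592926759360 + 45331316469668681246415325897128368368836900 + 42664768442041111761332071432591405523611200 + 40294503528594383330146956353002994105632800 + 38173740184984152628560274439687047047441600 + 36265053175734944997132260717702694695069520 + 34538145881652328568697391159716852090542400 + 32968230159759040906483873379729722450063200 + 31534828848465169562723704971915386691364800 + 30220877646445787497610217264752245579224600 + 29012042540587955997705808574162155756055616 + 27896194750565342305486354398232842073130400 + 26863002352396255553431304235335329403755200 + 25903609411239246426523043369787639067906800 + 25010381500506858618711903943243237720737600 + 24176702117156629998088173811801796463379680 + 23396808500474158062665974656582383674238400 + 22665658234834340623207662948564184184418450 + 21978820106506027270989248919819814966708800 + 21332384221020555880666035716295702761805600 + 20722887528991397141218434695830111254325440 + 20147251764297191665073478176501497052816400 + 19602731446343213511963384171731186321659200 + 19086870092492076314280137219843523523720800 + 18597463167043561536990902932155228048753600 + 18132526587867472498566130358851347347534760 + 17690269841821924388845005228147655948814400 + 17269072940826164284348695579858426045271200 + 16867466593365090696340586380326834741892800 + 16484115079879520453241936689864861225031600 + 16117801411437753332058782541201197642253120 + 15767414424232584781361852485957693345682400 + 15431937521589338296652025837320295614923200 + 15110438823222893748805108632376122789612300 + 14802062520708140815156024782735793753089600 + 14506021270293977998852904287081077878027808 + 14221589480680370587110690477530468507870400 + 13948097375282671152743177199116421036565200 + 13684925726692432074389532346302903658516800 + 13431501176198127776715652117667664701877600 + 13187292063903616362593549351891888980025280 + 12951804705619623213261521684893819533953400 + 12724580061661384209520091479895682349147200 + 12505190750253429309355951971621618860368800 + 12293238364655913558349918887356845659345600 + 12088351058578314999044086905900898231689840 + 11890181369093424589223692038591047441006400 + 11698404250237079031332987328291191837119200 + 11512715293884109522899130386572284030180800 + 11332829117417170311603831474282092092209225 + 11158477900226136922194541759293136829252160 + 10989410053253013635494624459909907483354400 + 10825389007682073133472316632150058117931200 + 10666192110510277940333017858147851380902800 + 10511609616155056520907901657305128897121600 + 10361443764495698570609217347915055627162720 + 10215507936826745069614721328930336533822400 + 10073625882148595832536739088250748526408200 + 9935631007050669862228016634987039642484800 + 9801365723171606755981692085865593160829600 + 9670680846862651999235269524720718585351872 + 9543435046246038157140068609921761761860400 + 9419494331359725973281106679922777842875200 + 9298731583521780768495451466077614024376800 + 9181026120439226581552471067772834100017600 + 9066263293933736249283065179425673673767380 + 8954334117465418517810434745111776467918400 + 8845134920910962194422502614073827974407200 + 8738567030297577107742713425952456553028800 + 8634536470413082142174347789929213022635600 + 8532953688408222352266414286518281104722240 + 8433733296682545348170293190163417370946400 + 8336793833502286206237301314414412573579200 + 8242057539939760226620968344932430612515800 + 8149450151850549437557811397236560605633600 + 8058900705718876666029391270600598821126560 + 7970341357304383515853244113780812020894400 + 7883707212116292390680926242978846672841200 + 7798936166824719354221991552194127891412800 + 7715968760794669148326012918660147807461600 + 7634748036996830525712054887937409409488320 + 7555219411611446874402554316188061394806150 + 7477330551697926803532424890247978287643200 + 7401031260354070407578012391367896876544800 + 7326273368835342423663082973273271655569600 + 7253010635146988999426452143540538939013904 + 7181198648660385147946982320337167266350400 + 7110794740340185293555345238765234253935200 + 7041757898200960193617914702466542659236800 + 6974048687641335576371588599558210518282600 = 3790718230371098194206103135921434140961243325, so H_104 = 3790718230371098194206103135921434140961243325/725301063514698899942645214354053893901390400; reducing by gcd(3790718230371098194206103135921434140961243325, 725301063514698899942645214354053893901390400) = 25 gives 151628729214843927768244125436857365638449733/29012042540587955997705808574162155756055616 ≈ 5.22641. (The PNT-adjacent estimate ln(104) + γ ≈ 5.22161 matches within O(1/n).)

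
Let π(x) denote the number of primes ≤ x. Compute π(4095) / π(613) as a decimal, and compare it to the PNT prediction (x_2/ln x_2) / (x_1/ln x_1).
π(4095)/π(613) = 564/112 ≈ 5.0357;  PNT prediction ≈ 5.1549.

π(613) = 112 and π(4095) = 564, so π(4095)/π(613) ≈ 5.0357. The PNT-predicted ratio is (4095/ln(4095)) / (613/ln(613)) ≈ 5.1549. The two agree to within a few percent, as expected.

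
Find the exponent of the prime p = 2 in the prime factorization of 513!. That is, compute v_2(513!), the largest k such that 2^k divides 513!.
v_2(513!) = 511

Legendre's formula: v_p(n!) = Σ_{k ≥ 1} ⌊n / p^k⌋. For p = 2, n = 513, the terms are:
  ⌊513/2^1⌋ = ⌊513/2⌋ = 256
  ⌊513/2^2⌋ = ⌊513/4⌋ = 128
  ⌊513/2^3⌋ = ⌊513/8⌋ = 64
  ⌊513/2^4⌋ = ⌊513/16⌋ = 32
  ⌊513/2^5⌋ = ⌊513/32⌋ = 16
  ⌊513/2^6⌋ = ⌊513/64⌋ = 8
  ⌊513/2^7⌋ = ⌊513/128⌋ = 4
  ⌊513/2^8⌋ = ⌊513/256⌋ = 2
  ⌊513/2^9⌋ = ⌊513/512⌋ = 1
(the next term ⌊513/2^10⌋ = 0, terminating the sum). Summing: v_2(513!) = 256 + 128 + 64 + 32 + 16 + 8 + 4 + 2 + 1 = 511.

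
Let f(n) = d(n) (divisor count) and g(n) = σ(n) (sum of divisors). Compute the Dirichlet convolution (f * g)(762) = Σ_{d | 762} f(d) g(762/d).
(d * σ)(762) = 3900

Divisors of 762: [1, 2, 3, 6, 127, 254, 381, 762]. For each d | 762:
  d = 1: d(1) · σ(762/1) = 1 · 1536 = 1536
  d = 2: d(2) · σ(762/2) = 2 · 512 = 1024
  d = 3: d(3) · σ(762/3) = 2 · 384 = 768
  d = 6: d(6) · σ(762/6) = 4 · 128 = 512
  d = 127: d(127) · σ(762/127) = 2 · 12 = 24
  d = 254: d(254) · σ(762/254) = 4 · 4 = 16
  d = 381: d(381) · σ(762/381) = 4 · 3 = 12
  d = 762: d(762) · σ(762/762) = 8 · 1 = 8
Summing: (d * σ)(762) = 1536 + 1024 + 768 + 512 + 24 + 16 + 12 + 8 = 3900.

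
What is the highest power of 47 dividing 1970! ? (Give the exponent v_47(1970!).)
v_47(1970!) = 41

Legendre's formula: v_p(n!) = Σ_{k ≥ 1} ⌊n / p^k⌋. For p = 47, n = 1970, the terms are:
  ⌊1970/47^1⌋ = ⌊1970/47⌋ = 41
(the next term ⌊1970/47^2⌋ = 0, terminating the sum). Summing: v_47(1970!) = 41 = 41.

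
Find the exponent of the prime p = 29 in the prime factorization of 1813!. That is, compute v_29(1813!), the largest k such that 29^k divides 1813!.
v_29(1813!) = 64

Legendre's formula: v_p(n!) = Σ_{k ≥ 1} ⌊n / p^k⌋. For p = 29, n = 1813, the terms are:
  ⌊1813/29^1⌋ = ⌊1813/29⌋ = 62
  ⌊1813/29^2⌋ = ⌊1813/841⌋ = 2
(the next term ⌊1813/29^3⌋ = 0, terminating the sum). Summing: v_29(1813!) = 62 + 2 = 64.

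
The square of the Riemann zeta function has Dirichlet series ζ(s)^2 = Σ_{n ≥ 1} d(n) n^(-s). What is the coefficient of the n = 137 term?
d(137) = 2

ζ(s)^2 = (Σ 1/m^s)(Σ 1/k^s). The coefficient of 1/n^s in the product is the number of ordered pairs (m, k) with mk = n, which equals d(n). For n = 137, divisors are [1, 137], so d(137) = 2.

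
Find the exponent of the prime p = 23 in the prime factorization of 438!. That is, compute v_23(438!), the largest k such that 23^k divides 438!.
v_23(438!) = 19

Legendre's formula: v_p(n!) = Σ_{k ≥ 1} ⌊n / p^k⌋. For p = 23, n = 438, the terms are:
  ⌊438/23^1⌋ = ⌊438/23⌋ = 19
(the next term ⌊438/23^2⌋ = 0, terminating the sum). Summing: v_23(438!) = 19 = 19.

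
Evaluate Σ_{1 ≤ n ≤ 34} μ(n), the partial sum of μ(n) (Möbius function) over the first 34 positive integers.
Σ_{n ≤ 34} μ(n) = -2

Compute μ(n) for each 1 ≤ n ≤ 34: μ(1) = 1, μ(2) = -1, μ(3) = -1, μ(4) = 0, μ(5) = -1, μ(6) = 1, μ(7) = -1, μ(8) = 0, μ(9) = 0, μ(10) = 1, μ(11) = -1, μ(12) = 0, μ(13) = -1, μ(14) = 1, μ(15) = 1, μ(16) = 0, μ(17) = -1, μ(18) = 0, μ(19) = -1, μ(20) = 0, μ(21) = 1, μ(22) = 1, μ(23) = -1, μ(24) = 0, μ(25) = 0, μ(26) = 1, μ(27) = 0, μ(28) = 0, μ(29) = -1, μ(30) = -1, μ(31) = -1, μ(32) = 0, μ(33) = 1, μ(34) = 1. Summing all 34 values: -2. (Mertens function M(x) = Σ_{n ≤ x} μ(n); on average M(x) should be small (PNT ⟺ M(x) = o(x)).)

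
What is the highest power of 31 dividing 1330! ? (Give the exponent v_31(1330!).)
v_31(1330!) = 43

Legendre's formula: v_p(n!) = Σ_{k ≥ 1} ⌊n / p^k⌋. For p = 31, n = 1330, the terms are:
  ⌊1330/31^1⌋ = ⌊1330/31⌋ = 42
  ⌊1330/31^2⌋ = ⌊1330/961⌋ = 1
(the next term ⌊1330/31^3⌋ = 0, terminating the sum). Summing: v_31(1330!) = 42 + 1 = 43.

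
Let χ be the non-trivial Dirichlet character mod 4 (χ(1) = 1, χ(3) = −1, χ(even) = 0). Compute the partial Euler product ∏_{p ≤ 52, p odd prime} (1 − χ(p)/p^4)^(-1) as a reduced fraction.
∏ = 424022009220093808147330044599350686845258380222853/428762185161728930691534489551822091105495385374720

The odd primes p ≤ 52 are [3, 5, 7, 11, 13, 17, 19, 23, 29, 31, 37, 41, 43, 47]. For each, χ(p) = 1 if p ≡ 1 mod 4, χ(p) = −1 if p ≡ 3 mod 4. Taking (1 − χ(p)/p^4)^(-1) = p^4/(p^4 − χ(p)): (1 − (-1)/3^4)^(-1) · (1 − (1)/5^4)^(-1) · (1 − (-1)/7^4)^(-1) · (1 − (-1)/11^4)^(-1) · (1 − (1)/13^4)^(-1) · (1 − (1)/17^4)^(-1) · (1 − (-1)/19^4)^(-1) · (1 − (-1)/23^4)^(-1) · (1 − (1)/29^4)^(-1) · (1 − (-1)/31^4)^(-1) · (1 − (1)/37^4)^(-1) · (1 − (1)/41^4)^(-1) · (1 − (-1)/43^4)^(-1) · (1 − (-1)/47^4)^(-1) = 424022009220093808147330044599350686845258380222853/428762185161728930691534489551822091105495385374720.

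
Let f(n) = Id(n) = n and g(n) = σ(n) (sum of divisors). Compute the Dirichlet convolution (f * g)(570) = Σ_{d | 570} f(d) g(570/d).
(Id * σ)(570) = 15015

Divisors of 570: [1, 2, 3, 5, 6, 10, 15, 19, 30, 38, 57, 95, 114, 190, 285, 570]. For each d | 570:
  d = 1: Id(1) · σ(570/1) = 1 · 1440 = 1440
  d = 2: Id(2) · σ(570/2) = 2 · 480 = 960
  d = 3: Id(3) · σ(570/3) = 3 · 360 = 1080
  d = 5: Id(5) · σ(570/5) = 5 · 240 = 1200
  d = 6: Id(6) · σ(570/6) = 6 · 120 = 720
  d = 10: Id(10) · σ(570/10) = 10 · 80 = 800
  d = 15: Id(15) · σ(570/15) = 15 · 60 = 900
  d = 19: Id(19) · σ(570/19) = 19 · 72 = 1368
  d = 30: Id(30) · σ(570/30) = 30 · 20 = 600
  d = 38: Id(38) · σ(570/38) = 38 · 24 = 912
  d = 57: Id(57) · σ(570/57) = 57 · 18 = 1026
  d = 95: Id(95) · σ(570/95) = 95 · 12 = 1140
  d = 114: Id(114) · σ(570/114) = 114 · 6 = 684
  d = 190: Id(190) · σ(570/190) = 190 · 4 = 760
  d = 285: Id(285) · σ(570/285) = 285 · 3 = 855
  d = 570: Id(570) · σ(570/570) = 570 · 1 = 570
Summing: (Id * σ)(570) = 1440 + 960 + 1080 + 1200 + 720 + 800 + 900 + 1368 + 600 + 912 + 1026 + 1140 + 684 + 760 + 855 + 570 = 15015.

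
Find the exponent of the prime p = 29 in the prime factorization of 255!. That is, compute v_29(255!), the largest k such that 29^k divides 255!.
v_29(255!) = 8

Legendre's formula: v_p(n!) = Σ_{k ≥ 1} ⌊n / p^k⌋. For p = 29, n = 255, the terms are:
  ⌊255/29^1⌋ = ⌊255/29⌋ = 8
(the next term ⌊255/29^2⌋ = 0, terminating the sum). Summing: v_29(255!) = 8 = 8.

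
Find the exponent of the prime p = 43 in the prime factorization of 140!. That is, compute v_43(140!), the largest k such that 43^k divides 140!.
v_43(140!) = 3

Legendre's formula: v_p(n!) = Σ_{k ≥ 1} ⌊n / p^k⌋. For p = 43, n = 140, the terms are:
  ⌊140/43^1⌋ = ⌊140/43⌋ = 3
(the next term ⌊140/43^2⌋ = 0, terminating the sum). Summing: v_43(140!) = 3 = 3.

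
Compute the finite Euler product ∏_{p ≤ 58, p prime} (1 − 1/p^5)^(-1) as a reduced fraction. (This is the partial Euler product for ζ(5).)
∏ = 16271272514460981588256692497708850770212394550299268449499486458883457010851/15691809316785373562301814354101424660311534867697905028310662923501211484160

The primes p ≤ 58 are [2, 3, 5, 7, 11, 13, 17, 19, 23, 29, 31, 37, 41, 43, 47, 53]. For each prime, (1 − 1/p^5)^(-1) = p^5 / (p^5 − 1). The product is (1 − 1/2^5)^(-1), (1 − 1/3^5)^(-1), (1 − 1/5^5)^(-1), (1 − 1/7^5)^(-1), (1 − 1/11^5)^(-1), (1 − 1/13^5)^(-1), (1 − 1/17^5)^(-1), (1 − 1/19^5)^(-1), (1 − 1/23^5)^(-1), (1 − 1/29^5)^(-1), (1 − 1/31^5)^(-1), (1 − 1/37^5)^(-1), (1 − 1/41^5)^(-1), (1 − 1/43^5)^(-1), (1 − 1/47^5)^(-1), (1 − 1/53^5)^(-1) = ∏ p^5 / (p^5 − 1) = 16271272514460981588256692497708850770212394550299268449499486458883457010851/15691809316785373562301814354101424660311534867697905028310662923501211484160.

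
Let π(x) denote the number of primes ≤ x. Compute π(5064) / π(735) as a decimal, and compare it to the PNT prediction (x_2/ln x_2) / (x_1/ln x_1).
π(5064)/π(735) = 677/130 ≈ 5.2077;  PNT prediction ≈ 5.3309.

π(735) = 130 and π(5064) = 677, so π(5064)/π(735) ≈ 5.2077. The PNT-predicted ratio is (5064/ln(5064)) / (735/ln(735)) ≈ 5.3309. The two agree to within a few percent, as expected.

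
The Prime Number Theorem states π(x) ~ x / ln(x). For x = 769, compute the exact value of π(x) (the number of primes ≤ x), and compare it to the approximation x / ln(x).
π(769) = 136;  x/ln(x) ≈ 115.72;  relative error ≈ 14.91%.

Directly count primes up to 769: π(769) = 136. The PNT approximation gives 769/ln(769) ≈ 769/6.64509 ≈ 115.72. Relative error (π(x) − x/ln(x)) / π(x) ≈ 14.91%; the approximation is known to undercount slightly (Li(x) is a better estimate).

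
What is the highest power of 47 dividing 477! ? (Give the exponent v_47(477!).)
v_47(477!) = 10

Legendre's formula: v_p(n!) = Σ_{k ≥ 1} ⌊n / p^k⌋. For p = 47, n = 477, the terms are:
  ⌊477/47^1⌋ = ⌊477/47⌋ = 10
(the next term ⌊477/47^2⌋ = 0, terminating the sum). Summing: v_47(477!) = 10 = 10.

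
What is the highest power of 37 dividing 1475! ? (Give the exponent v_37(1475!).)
v_37(1475!) = 40

Legendre's formula: v_p(n!) = Σ_{k ≥ 1} ⌊n / p^k⌋. For p = 37, n = 1475, the terms are:
  ⌊1475/37^1⌋ = ⌊1475/37⌋ = 39
  ⌊1475/37^2⌋ = ⌊1475/1369⌋ = 1
(the next term ⌊1475/37^3⌋ = 0, terminating the sum). Summing: v_37(1475!) = 39 + 1 = 40.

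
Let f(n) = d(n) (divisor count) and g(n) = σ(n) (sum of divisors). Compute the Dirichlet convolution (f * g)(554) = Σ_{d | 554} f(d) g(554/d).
(d * σ)(554) = 1400

Divisors of 554: [1, 2, 277, 554]. For each d | 554:
  d = 1: d(1) · σ(554/1) = 1 · 834 = 834
  d = 2: d(2) · σ(554/2) = 2 · 278 = 556
  d = 277: d(277) · σ(554/277) = 2 · 3 = 6
  d = 554: d(554) · σ(554/554) = 4 · 1 = 4
Summing: (d * σ)(554) = 834 + 556 + 6 + 4 = 1400.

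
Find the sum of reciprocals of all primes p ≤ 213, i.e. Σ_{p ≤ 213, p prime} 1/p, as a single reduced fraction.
Σ 1/p = 3215488142498485484492183158345029261034221047849345857469577412562094716564064084247/1645783550795210387735581011435590727981167322669649249414629852197255934130751870910

π(213) = 47, so the primes ≤ 213 are [2, 3, 5, 7, 11, 13, 17, 19, 23, 29, 31, 37, 41, 43, 47, 53, 59, 61, 67, 71, 73, 79, 83, 89, 97, 101, 103, 107, 109, 113, 127, 131, 137, 139, 149, 151, 157, 163, 167, 173, 179, 181, 191, 193, 197, 199, 211]. Summing 1/p over these primes: 3215488142498485484492183158345029261034221047849345857469577412562094716564064084247/1645783550795210387735581011435590727981167322669649249414629852197255934130751870910 ≈ 1.9538. Mertens estimate ln ln(213) + 0.2615 ≈ 1.9407.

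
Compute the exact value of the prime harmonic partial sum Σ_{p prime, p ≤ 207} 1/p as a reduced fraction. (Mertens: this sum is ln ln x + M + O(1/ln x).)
Σ 1/p = 15202313841027497739047080375538859939135227730139536997746371469607707132833646367/7799922041683461553249199106329813876687996789903550945093032474868511536164700810

π(207) = 46, so the primes ≤ 207 are [2, 3, 5, 7, 11, 13, 17, 19, 23, 29, 31, 37, 41, 43, 47, 53, 59, 61, 67, 71, 73, 79, 83, 89, 97, 101, 103, 107, 109, 113, 127, 131, 137, 139, 149, 151, 157, 163, 167, 173, 179, 181, 191, 193, 197, 199]. Summing 1/p over these primes: 15202313841027497739047080375538859939135227730139536997746371469607707132833646367/7799922041683461553249199106329813876687996789903550945093032474868511536164700810 ≈ 1.9490. Mertens estimate ln ln(207) + 0.2615 ≈ 1.9354.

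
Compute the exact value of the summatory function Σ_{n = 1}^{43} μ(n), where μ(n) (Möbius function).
Σ_{n ≤ 43} μ(n) = -3

Compute μ(n) for each 1 ≤ n ≤ 43: μ(1) = 1, μ(2) = -1, μ(3) = -1, μ(4) = 0, μ(5) = -1, μ(6) = 1, μ(7) = -1, μ(8) = 0, μ(9) = 0, μ(10) = 1, μ(11) = -1, μ(12) = 0, μ(13) = -1, μ(14) = 1, μ(15) = 1, μ(16) = 0, μ(17) = -1, μ(18) = 0, μ(19) = -1, μ(20) = 0, μ(21) = 1, μ(22) = 1, μ(23) = -1, μ(24) = 0, μ(25) = 0, μ(26) = 1, μ(27) = 0, μ(28) = 0, μ(29) = -1, μ(30) = -1, μ(31) = -1, μ(32) = 0, μ(33) = 1, μ(34) = 1, μ(35) = 1, μ(36) = 0, μ(37) = -1, μ(38) = 1, μ(39) = 1, μ(40) = 0, μ(41) = -1, μ(42) = -1, μ(43) = -1. Summing all 43 values: -3. (Mertens function M(x) = Σ_{n ≤ x} μ(n); on average M(x) should be small (PNT ⟺ M(x) = o(x)).)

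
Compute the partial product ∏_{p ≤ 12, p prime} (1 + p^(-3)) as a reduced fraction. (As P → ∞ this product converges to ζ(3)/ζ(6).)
∏ = 1374624/1164625

The primes p ≤ 12 are [2, 3, 5, 7, 11]. For each, (1 + 1/p^3) = (p^3 + 1)/p^3. Multiplying these fractions over p ∈ [2, 3, 5, 7, 11] gives 1374624/1164625. (In the limit P → ∞ this tends to ζ(3)/ζ(6).)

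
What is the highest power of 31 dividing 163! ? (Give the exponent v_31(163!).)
v_31(163!) = 5

Legendre's formula: v_p(n!) = Σ_{k ≥ 1} ⌊n / p^k⌋. For p = 31, n = 163, the terms are:
  ⌊163/31^1⌋ = ⌊163/31⌋ = 5
(the next term ⌊163/31^2⌋ = 0, terminating the sum). Summing: v_31(163!) = 5 = 5.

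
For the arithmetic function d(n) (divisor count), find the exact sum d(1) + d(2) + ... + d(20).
Σ_{n ≤ 20} d(n) = 66

Compute d(n) for each 1 ≤ n ≤ 20: d(1) = 1, d(2) = 2, d(3) = 2, d(4) = 3, d(5) = 2, d(6) = 4, d(7) = 2, d(8) = 4, d(9) = 3, d(10) = 4, d(11) = 2, d(12) = 6, d(13) = 2, d(14) = 4, d(15) = 4, d(16) = 5, d(17) = 2, d(18) = 6, d(19) = 2, d(20) = 6. Summing all 20 values: 66. (Dirichlet's divisor formula: Σ_{n ≤ x} d(n) = x ln(x) + (2γ − 1) x + O(√x). For x = 20, the asymptotic estimate is ≈ 63.00.)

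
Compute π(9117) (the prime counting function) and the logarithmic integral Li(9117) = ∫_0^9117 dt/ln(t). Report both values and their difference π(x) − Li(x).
π(9117) = 1130;  Li(9117) ≈ 1149.79;  π(x) − Li(x) ≈ -19.79.

Direct count of primes ≤ 9117 gives π(9117) = 1130. Numerical evaluation of the logarithmic integral gives Li(9117) ≈ 1149.79. The difference π(x) − Li(x) ≈ -19.79 is typically negative for small/moderate x (Li(x) overestimates), though Littlewood's theorem shows this sign changes infinitely often.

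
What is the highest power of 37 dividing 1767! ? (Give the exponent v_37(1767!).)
v_37(1767!) = 48

Legendre's formula: v_p(n!) = Σ_{k ≥ 1} ⌊n / p^k⌋. For p = 37, n = 1767, the terms are:
  ⌊1767/37^1⌋ = ⌊1767/37⌋ = 47
  ⌊1767/37^2⌋ = ⌊1767/1369⌋ = 1
(the next term ⌊1767/37^3⌋ = 0, terminating the sum). Summing: v_37(1767!) = 47 + 1 = 48.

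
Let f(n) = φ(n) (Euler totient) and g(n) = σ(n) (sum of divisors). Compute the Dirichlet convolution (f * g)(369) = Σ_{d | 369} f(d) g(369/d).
(φ * σ)(369) = 2214

Divisors of 369: [1, 3, 9, 41, 123, 369]. For each d | 369:
  d = 1: φ(1) · σ(369/1) = 1 · 546 = 546
  d = 3: φ(3) · σ(369/3) = 2 · 168 = 336
  d = 9: φ(9) · σ(369/9) = 6 · 42 = 252
  d = 41: φ(41) · σ(369/41) = 40 · 13 = 520
  d = 123: φ(123) · σ(369/123) = 80 · 4 = 320
  d = 369: φ(369) · σ(369/369) = 240 · 1 = 240
Summing: (φ * σ)(369) = 546 + 336 + 252 + 520 + 320 + 240 = 2214.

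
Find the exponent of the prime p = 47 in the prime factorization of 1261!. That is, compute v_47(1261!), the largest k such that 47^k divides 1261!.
v_47(1261!) = 26

Legendre's formula: v_p(n!) = Σ_{k ≥ 1} ⌊n / p^k⌋. For p = 47, n = 1261, the terms are:
  ⌊1261/47^1⌋ = ⌊1261/47⌋ = 26
(the next term ⌊1261/47^2⌋ = 0, terminating the sum). Summing: v_47(1261!) = 26 = 26.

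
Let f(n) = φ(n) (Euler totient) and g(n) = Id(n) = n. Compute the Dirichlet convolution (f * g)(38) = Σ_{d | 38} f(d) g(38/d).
(φ * Id)(38) = 111

Divisors of 38: [1, 2, 19, 38]. For each d | 38:
  d = 1: φ(1) · Id(38/1) = 1 · 38 = 38
  d = 2: φ(2) · Id(38/2) = 1 · 19 = 19
  d = 19: φ(19) · Id(38/19) = 18 · 2 = 36
  d = 38: φ(38) · Id(38/38) = 18 · 1 = 18
Summing: (φ * Id)(38) = 38 + 19 + 36 + 18 = 111.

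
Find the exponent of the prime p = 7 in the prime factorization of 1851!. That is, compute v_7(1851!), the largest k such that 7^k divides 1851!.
v_7(1851!) = 306

Legendre's formula: v_p(n!) = Σ_{k ≥ 1} ⌊n / p^k⌋. For p = 7, n = 1851, the terms are:
  ⌊1851/7^1⌋ = ⌊1851/7⌋ = 264
  ⌊1851/7^2⌋ = ⌊1851/49⌋ = 37
  ⌊1851/7^3⌋ = ⌊1851/343⌋ = 5
(the next term ⌊1851/7^4⌋ = 0, terminating the sum). Summing: v_7(1851!) = 264 + 37 + 5 = 306.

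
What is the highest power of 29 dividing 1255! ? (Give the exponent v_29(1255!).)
v_29(1255!) = 44

Legendre's formula: v_p(n!) = Σ_{k ≥ 1} ⌊n / p^k⌋. For p = 29, n = 1255, the terms are:
  ⌊1255/29^1⌋ = ⌊1255/29⌋ = 43
  ⌊1255/29^2⌋ = ⌊1255/841⌋ = 1
(the next term ⌊1255/29^3⌋ = 0, terminating the sum). Summing: v_29(1255!) = 43 + 1 = 44.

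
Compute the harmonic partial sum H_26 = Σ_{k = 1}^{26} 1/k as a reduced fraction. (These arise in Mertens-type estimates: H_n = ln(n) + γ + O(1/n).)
H_26 = 34395742267/8923714800

Direct summation: H_26 = 1 + 1/2 + ... + 1/26. The least common denominator is lcm(1, ..., 26) = 26771144400; over this denominator the numerator is 26771144400 + 13385572200 + 8923714800 + 6692786100 + 5354228880 + 4461857400 + 3824449200 + 3346393050 + 2974571600 + 2677114440 + 2433740400 + 2230928700 + 2059318800 + 1912224600 + 1784742960 + 1673196525 + 1574773200 + 1487285800 + 1409007600 + 1338557220 + 1274816400 + 1216870200 + 1163962800 + 1115464350 + 1070845776 + 1029659400 = 103187226801, so H_26 = 103187226801/26771144400; reducing by gcd(103187226801, 26771144400) = 3 gives 34395742267/8923714800 ≈ 3.85442. (The PNT-adjacent estimate ln(26) + γ ≈ 3.83531 matches within O(1/n).)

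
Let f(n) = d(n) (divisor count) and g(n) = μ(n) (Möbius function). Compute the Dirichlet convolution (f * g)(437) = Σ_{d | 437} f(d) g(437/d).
(d * μ)(437) = 1

Divisors of 437: [1, 19, 23, 437]. For each d | 437:
  d = 1: d(1) · μ(437/1) = 1 · 1 = 1
  d = 19: d(19) · μ(437/19) = 2 · -1 = -2
  d = 23: d(23) · μ(437/23) = 2 · -1 = -2
  d = 437: d(437) · μ(437/437) = 4 · 1 = 4
Summing: (d * μ)(437) = 1 + -2 + -2 + 4 = 1.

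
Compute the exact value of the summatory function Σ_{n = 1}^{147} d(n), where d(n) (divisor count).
Σ_{n ≤ 147} d(n) = 760

Compute d(n) for each 1 ≤ n ≤ 147: d(1) = 1, d(2) = 2, d(3) = 2, d(4) = 3, d(5) = 2, d(6) = 4, d(7) = 2, d(8) = 4, d(9) = 3, d(10) = 4, d(11) = 2, d(12) = 6, d(13) = 2, d(14) = 4, d(15) = 4, d(16) = 5, d(17) = 2, d(18) = 6, d(19) = 2, d(20) = 6, d(21) = 4, d(22) = 4, d(23) = 2, d(24) = 8, d(25) = 3, d(26) = 4, d(27) = 4, d(28) = 6, d(29) = 2, d(30) = 8, d(31) = 2, d(32) = 6, d(33) = 4, d(34) = 4, d(35) = 4, d(36) = 9, d(37) = 2, d(38) = 4, d(39) = 4, d(40) = 8, d(41) = 2, d(42) = 8, d(43) = 2, d(44) = 6, d(45) = 6, d(46) = 4, d(47) = 2, d(48) = 10, d(49) = 3, d(50) = 6, d(51) = 4, d(52) = 6, d(53) = 2, d(54) = 8, d(55) = 4, d(56) = 8, d(57) = 4, d(58) = 4, d(59) = 2, d(60) = 12, d(61) = 2, d(62) = 4, d(63) = 6, d(64) = 7, d(65) = 4, d(66) = 8, d(67) = 2, d(68) = 6, d(69) = 4, d(70) = 8, d(71) = 2, d(72) = 12, d(73) = 2, d(74) = 4, d(75) = 6, d(76) = 6, d(77) = 4, d(78) = 8, d(79) = 2, d(80) = 10, d(81) = 5, d(82) = 4, d(83) = 2, d(84) = 12, d(85) = 4, d(86) = 4, d(87) = 4, d(88) = 8, d(89) = 2, d(90) = 12, d(91) = 4, d(92) = 6, d(93) = 4, d(94) = 4, d(95) = 4, d(96) = 12, d(97) = 2, d(98) = 6, d(99) = 6, d(100) = 9, d(101) = 2, d(102) = 8, d(103) = 2, d(104) = 8, d(105) = 8, d(106) = 4, d(107) = 2, d(108) = 12, d(109) = 2, d(110) = 8, d(111) = 4, d(112) = 10, d(113) = 2, d(114) = 8, d(115) = 4, d(116) = 6, d(117) = 6, d(118) = 4, d(119) = 4, d(120) = 16, d(121) = 3, d(122) = 4, d(123) = 4, d(124) = 6, d(125) = 4, d(126) = 12, d(127) = 2, d(128) = 8, d(129) = 4, d(130) = 8, d(131) = 2, d(132) = 12, d(133) = 4, d(134) = 4, d(135) = 8, d(136) = 8, d(137) = 2, d(138) = 8, d(139) = 2, d(140) = 12, d(141) = 4, d(142) = 4, d(143) = 4, d(144) = 15, d(145) = 4, d(146) = 4, d(147) = 6. Summing all 147 values: 760. (Dirichlet's divisor formula: Σ_{n ≤ x} d(n) = x ln(x) + (2γ − 1) x + O(√x). For x = 147, the asymptotic estimate is ≈ 756.29.)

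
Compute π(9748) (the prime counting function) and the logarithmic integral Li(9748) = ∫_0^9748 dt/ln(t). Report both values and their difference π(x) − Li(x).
π(9748) = 1202;  Li(9748) ≈ 1218.74;  π(x) − Li(x) ≈ -16.74.

Direct count of primes ≤ 9748 gives π(9748) = 1202. Numerical evaluation of the logarithmic integral gives Li(9748) ≈ 1218.74. The difference π(x) − Li(x) ≈ -16.74 is typically negative for small/moderate x (Li(x) overestimates), though Littlewood's theorem shows this sign changes infinitely often.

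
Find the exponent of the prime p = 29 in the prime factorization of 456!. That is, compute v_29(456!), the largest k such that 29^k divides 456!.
v_29(456!) = 15

Legendre's formula: v_p(n!) = Σ_{k ≥ 1} ⌊n / p^k⌋. For p = 29, n = 456, the terms are:
  ⌊456/29^1⌋ = ⌊456/29⌋ = 15
(the next term ⌊456/29^2⌋ = 0, terminating the sum). Summing: v_29(456!) = 15 = 15.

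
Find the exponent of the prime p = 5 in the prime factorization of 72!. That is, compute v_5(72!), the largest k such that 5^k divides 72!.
v_5(72!) = 16

Legendre's formula: v_p(n!) = Σ_{k ≥ 1} ⌊n / p^k⌋. For p = 5, n = 72, the terms are:
  ⌊72/5^1⌋ = ⌊72/5⌋ = 14
  ⌊72/5^2⌋ = ⌊72/25⌋ = 2
(the next term ⌊72/5^3⌋ = 0, terminating the sum). Summing: v_5(72!) = 14 + 2 = 16.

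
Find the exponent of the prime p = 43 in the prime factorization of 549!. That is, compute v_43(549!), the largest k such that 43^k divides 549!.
v_43(549!) = 12

Legendre's formula: v_p(n!) = Σ_{k ≥ 1} ⌊n / p^k⌋. For p = 43, n = 549, the terms are:
  ⌊549/43^1⌋ = ⌊549/43⌋ = 12
(the next term ⌊549/43^2⌋ = 0, terminating the sum). Summing: v_43(549!) = 12 = 12.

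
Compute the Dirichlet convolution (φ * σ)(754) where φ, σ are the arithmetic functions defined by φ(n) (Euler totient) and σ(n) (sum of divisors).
(φ * σ)(754) = 6032

Divisors of 754: [1, 2, 13, 26, 29, 58, 377, 754]. For each d | 754:
  d = 1: φ(1) · σ(754/1) = 1 · 1260 = 1260
  d = 2: φ(2) · σ(754/2) = 1 · 420 = 420
  d = 13: φ(13) · σ(754/13) = 12 · 90 = 1080
  d = 26: φ(26) · σ(754/26) = 12 · 30 = 360
  d = 29: φ(29) · σ(754/29) = 28 · 42 = 1176
  d = 58: φ(58) · σ(754/58) = 28 · 14 = 392
  d = 377: φ(377) · σ(754/377) = 336 · 3 = 1008
  d = 754: φ(754) · σ(754/754) = 336 · 1 = 336
Summing: (φ * σ)(754) = 1260 + 420 + 1080 + 360 + 1176 + 392 + 1008 + 336 = 6032.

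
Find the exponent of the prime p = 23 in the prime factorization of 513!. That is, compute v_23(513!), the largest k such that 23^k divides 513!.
v_23(513!) = 22

Legendre's formula: v_p(n!) = Σ_{k ≥ 1} ⌊n / p^k⌋. For p = 23, n = 513, the terms are:
  ⌊513/23^1⌋ = ⌊513/23⌋ = 22
(the next term ⌊513/23^2⌋ = 0, terminating the sum). Summing: v_23(513!) = 22 = 22.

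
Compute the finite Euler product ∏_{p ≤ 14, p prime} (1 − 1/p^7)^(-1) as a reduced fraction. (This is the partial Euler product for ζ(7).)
∏ = 3823532992398595385956921875/3791873603058129477401581447

The primes p ≤ 14 are [2, 3, 5, 7, 11, 13]. For each prime, (1 − 1/p^7)^(-1) = p^7 / (p^7 − 1). The product is (1 − 1/2^7)^(-1), (1 − 1/3^7)^(-1), (1 − 1/5^7)^(-1), (1 − 1/7^7)^(-1), (1 − 1/11^7)^(-1), (1 − 1/13^7)^(-1) = ∏ p^7 / (p^7 − 1) = 3823532992398595385956921875/3791873603058129477401581447.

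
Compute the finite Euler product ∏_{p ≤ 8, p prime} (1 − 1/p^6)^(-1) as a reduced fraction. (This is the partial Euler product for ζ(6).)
∏ = 5359375/5268016

The primes p ≤ 8 are [2, 3, 5, 7]. For each prime, (1 − 1/p^6)^(-1) = p^6 / (p^6 − 1). The product is (1 − 1/2^6)^(-1), (1 − 1/3^6)^(-1), (1 − 1/5^6)^(-1), (1 − 1/7^6)^(-1) = ∏ p^6 / (p^6 − 1) = 5359375/5268016.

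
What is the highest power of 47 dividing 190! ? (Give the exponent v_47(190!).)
v_47(190!) = 4

Legendre's formula: v_p(n!) = Σ_{k ≥ 1} ⌊n / p^k⌋. For p = 47, n = 190, the terms are:
  ⌊190/47^1⌋ = ⌊190/47⌋ = 4
(the next term ⌊190/47^2⌋ = 0, terminating the sum). Summing: v_47(190!) = 4 = 4.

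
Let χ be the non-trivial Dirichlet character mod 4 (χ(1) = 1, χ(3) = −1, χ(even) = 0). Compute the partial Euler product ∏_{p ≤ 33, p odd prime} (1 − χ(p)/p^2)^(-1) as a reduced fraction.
∏ = 70163108671177093/76623095660544000

The odd primes p ≤ 33 are [3, 5, 7, 11, 13, 17, 19, 23, 29, 31]. For each, χ(p) = 1 if p ≡ 1 mod 4, χ(p) = −1 if p ≡ 3 mod 4. Taking (1 − χ(p)/p^2)^(-1) = p^2/(p^2 − χ(p)): (1 − (-1)/3^2)^(-1) · (1 − (1)/5^2)^(-1) · (1 − (-1)/7^2)^(-1) · (1 − (-1)/11^2)^(-1) · (1 − (1)/13^2)^(-1) · (1 − (1)/17^2)^(-1) · (1 − (-1)/19^2)^(-1) · (1 − (-1)/23^2)^(-1) · (1 − (1)/29^2)^(-1) · (1 − (-1)/31^2)^(-1) = 70163108671177093/76623095660544000.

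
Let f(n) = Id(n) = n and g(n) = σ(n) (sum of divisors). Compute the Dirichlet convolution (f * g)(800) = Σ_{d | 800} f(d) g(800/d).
(Id * σ)(800) = 27606

Divisors of 800: [1, 2, 4, 5, 8, 10, 16, 20, 25, 32, 40, 50, 80, 100, 160, 200, 400, 800]. For each d | 800:
  d = 1: Id(1) · σ(800/1) = 1 · 1953 = 1953
  d = 2: Id(2) · σ(800/2) = 2 · 961 = 1922
  d = 4: Id(4) · σ(800/4) = 4 · 465 = 1860
  d = 5: Id(5) · σ(800/5) = 5 · 378 = 1890
  d = 8: Id(8) · σ(800/8) = 8 · 217 = 1736
  d = 10: Id(10) · σ(800/10) = 10 · 186 = 1860
  d = 16: Id(16) · σ(800/16) = 16 · 93 = 1488
  d = 20: Id(20) · σ(800/20) = 20 · 90 = 1800
  d = 25: Id(25) · σ(800/25) = 25 · 63 = 1575
  d = 32: Id(32) · σ(800/32) = 32 · 31 = 992
  d = 40: Id(40) · σ(800/40) = 40 · 42 = 1680
  d = 50: Id(50) · σ(800/50) = 50 · 31 = 1550
  d = 80: Id(80) · σ(800/80) = 80 · 18 = 1440
  d = 100: Id(100) · σ(800/100) = 100 · 15 = 1500
  d = 160: Id(160) · σ(800/160) = 160 · 6 = 960
  d = 200: Id(200) · σ(800/200) = 200 · 7 = 1400
  d = 400: Id(400) · σ(800/400) = 400 · 3 = 1200
  d = 800: Id(800) · σ(800/800) = 800 · 1 = 800
Summing: (Id * σ)(800) = 1953 + 1922 + 1860 + 1890 + 1736 + 1860 + 1488 + 1800 + 1575 + 992 + 1680 + 1550 + 1440 + 1500 + 960 + 1400 + 1200 + 800 = 27606.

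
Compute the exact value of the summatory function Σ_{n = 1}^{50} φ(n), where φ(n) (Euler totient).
Σ_{n ≤ 50} φ(n) = 774

Compute φ(n) for each 1 ≤ n ≤ 50: φ(1) = 1, φ(2) = 1, φ(3) = 2, φ(4) = 2, φ(5) = 4, φ(6) = 2, φ(7) = 6, φ(8) = 4, φ(9) = 6, φ(10) = 4, φ(11) = 10, φ(12) = 4, φ(13) = 12, φ(14) = 6, φ(15) = 8, φ(16) = 8, φ(17) = 16, φ(18) = 6, φ(19) = 18, φ(20) = 8, φ(21) = 12, φ(22) = 10, φ(23) = 22, φ(24) = 8, φ(25) = 20, φ(26) = 12, φ(27) = 18, φ(28) = 12, φ(29) = 28, φ(30) = 8, φ(31) = 30, φ(32) = 16, φ(33) = 20, φ(34) = 16, φ(35) = 24, φ(36) = 12, φ(37) = 36, φ(38) = 18, φ(39) = 24, φ(40) = 16, φ(41) = 40, φ(42) = 12, φ(43) = 42, φ(44) = 20, φ(45) = 24, φ(46) = 22, φ(47) = 46, φ(48) = 16, φ(49) = 42, φ(50) = 20. Summing all 50 values: 774. (Average order: Σ_{n ≤ x} φ(n) ~ (3/π²) x². For x = 50, (3/π²)·50² ≈ 759.91.)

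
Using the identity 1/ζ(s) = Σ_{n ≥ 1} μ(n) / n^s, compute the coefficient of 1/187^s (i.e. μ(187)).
μ(187) = 1

Factor n = 187 = 11 · 17. μ(n) = 0 if any exponent ≥ 2 (not squarefree); otherwise μ(n) = (−1)^{ω(n)} where ω(n) is the number of distinct prime factors. Applying: μ(187) = 1.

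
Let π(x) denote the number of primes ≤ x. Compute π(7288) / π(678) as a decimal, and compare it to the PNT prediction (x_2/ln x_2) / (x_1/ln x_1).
π(7288)/π(678) = 929/123 ≈ 7.5528;  PNT prediction ≈ 7.8790.

π(678) = 123 and π(7288) = 929, so π(7288)/π(678) ≈ 7.5528. The PNT-predicted ratio is (7288/ln(7288)) / (678/ln(678)) ≈ 7.8790. The two agree to within a few percent, as expected.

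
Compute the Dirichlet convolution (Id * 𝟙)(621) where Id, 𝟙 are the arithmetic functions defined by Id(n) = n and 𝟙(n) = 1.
(Id * 𝟙)(621) = 960

Divisors of 621: [1, 3, 9, 23, 27, 69, 207, 621]. For each d | 621:
  d = 1: Id(1) · 𝟙(621/1) = 1 · 1 = 1
  d = 3: Id(3) · 𝟙(621/3) = 3 · 1 = 3
  d = 9: Id(9) · 𝟙(621/9) = 9 · 1 = 9
  d = 23: Id(23) · 𝟙(621/23) = 23 · 1 = 23
  d = 27: Id(27) · 𝟙(621/27) = 27 · 1 = 27
  d = 69: Id(69) · 𝟙(621/69) = 69 · 1 = 69
  d = 207: Id(207) · 𝟙(621/207) = 207 · 1 = 207
  d = 621: Id(621) · 𝟙(621/621) = 621 · 1 = 621
Summing: (Id * 𝟙)(621) = 1 + 3 + 9 + 23 + 27 + 69 + 207 + 621 = 960.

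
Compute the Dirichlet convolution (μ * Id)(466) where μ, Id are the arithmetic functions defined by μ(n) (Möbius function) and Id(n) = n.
(μ * Id)(466) = 232

Divisors of 466: [1, 2, 233, 466]. For each d | 466:
  d = 1: μ(1) · Id(466/1) = 1 · 466 = 466
  d = 2: μ(2) · Id(466/2) = -1 · 233 = -233
  d = 233: μ(233) · Id(466/233) = -1 · 2 = -2
  d = 466: μ(466) · Id(466/466) = 1 · 1 = 1
Summing: (μ * Id)(466) = 466 + -233 + -2 + 1 = 232.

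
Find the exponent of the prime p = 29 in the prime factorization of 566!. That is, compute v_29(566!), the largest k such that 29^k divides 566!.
v_29(566!) = 19

Legendre's formula: v_p(n!) = Σ_{k ≥ 1} ⌊n / p^k⌋. For p = 29, n = 566, the terms are:
  ⌊566/29^1⌋ = ⌊566/29⌋ = 19
(the next term ⌊566/29^2⌋ = 0, terminating the sum). Summing: v_29(566!) = 19 = 19.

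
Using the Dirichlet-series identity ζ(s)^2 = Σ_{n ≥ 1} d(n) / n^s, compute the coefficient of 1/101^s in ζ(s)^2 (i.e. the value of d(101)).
d(101) = 2

ζ(s)^2 = (Σ 1/m^s)(Σ 1/k^s). The coefficient of 1/n^s in the product is the number of ordered pairs (m, k) with mk = n, which equals d(n). For n = 101, divisors are [1, 101], so d(101) = 2.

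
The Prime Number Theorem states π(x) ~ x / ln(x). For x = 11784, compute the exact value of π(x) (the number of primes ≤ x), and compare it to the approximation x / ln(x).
π(11784) = 1412;  x/ln(x) ≈ 1257.03;  relative error ≈ 10.98%.

Directly count primes up to 11784: π(11784) = 1412. The PNT approximation gives 11784/ln(11784) ≈ 11784/9.37450 ≈ 1257.03. Relative error (π(x) − x/ln(x)) / π(x) ≈ 10.98%; the approximation is known to undercount slightly (Li(x) is a better estimate).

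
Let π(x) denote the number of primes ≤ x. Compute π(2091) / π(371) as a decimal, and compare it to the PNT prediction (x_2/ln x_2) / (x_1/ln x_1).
π(2091)/π(371) = 316/73 ≈ 4.3288;  PNT prediction ≈ 4.3614.

π(371) = 73 and π(2091) = 316, so π(2091)/π(371) ≈ 4.3288. The PNT-predicted ratio is (2091/ln(2091)) / (371/ln(371)) ≈ 4.3614. The two agree to within a few percent, as expected.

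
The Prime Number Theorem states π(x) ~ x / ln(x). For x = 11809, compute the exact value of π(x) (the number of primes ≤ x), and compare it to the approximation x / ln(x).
π(11809) = 1415;  x/ln(x) ≈ 1259.41;  relative error ≈ 11.00%.

Directly count primes up to 11809: π(11809) = 1415. The PNT approximation gives 11809/ln(11809) ≈ 11809/9.37662 ≈ 1259.41. Relative error (π(x) − x/ln(x)) / π(x) ≈ 11.00%; the approximation is known to undercount slightly (Li(x) is a better estimate).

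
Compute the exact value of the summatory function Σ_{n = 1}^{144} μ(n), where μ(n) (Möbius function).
Σ_{n ≤ 144} μ(n) = -1

Compute μ(n) for each 1 ≤ n ≤ 144: μ(1) = 1, μ(2) = -1, μ(3) = -1, μ(4) = 0, μ(5) = -1, μ(6) = 1, μ(7) = -1, μ(8) = 0, μ(9) = 0, μ(10) = 1, μ(11) = -1, μ(12) = 0, μ(13) = -1, μ(14) = 1, μ(15) = 1, μ(16) = 0, μ(17) = -1, μ(18) = 0, μ(19) = -1, μ(20) = 0, μ(21) = 1, μ(22) = 1, μ(23) = -1, μ(24) = 0, μ(25) = 0, μ(26) = 1, μ(27) = 0, μ(28) = 0, μ(29) = -1, μ(30) = -1, μ(31) = -1, μ(32) = 0, μ(33) = 1, μ(34) = 1, μ(35) = 1, μ(36) = 0, μ(37) = -1, μ(38) = 1, μ(39) = 1, μ(40) = 0, μ(41) = -1, μ(42) = -1, μ(43) = -1, μ(44) = 0, μ(45) = 0, μ(46) = 1, μ(47) = -1, μ(48) = 0, μ(49) = 0, μ(50) = 0, μ(51) = 1, μ(52) = 0, μ(53) = -1, μ(54) = 0, μ(55) = 1, μ(56) = 0, μ(57) = 1, μ(58) = 1, μ(59) = -1, μ(60) = 0, μ(61) = -1, μ(62) = 1, μ(63) = 0, μ(64) = 0, μ(65) = 1, μ(66) = -1, μ(67) = -1, μ(68) = 0, μ(69) = 1, μ(70) = -1, μ(71) = -1, μ(72) = 0, μ(73) = -1, μ(74) = 1, μ(75) = 0, μ(76) = 0, μ(77) = 1, μ(78) = -1, μ(79) = -1, μ(80) = 0, μ(81) = 0, μ(82) = 1, μ(83) = -1, μ(84) = 0, μ(85) = 1, μ(86) = 1, μ(87) = 1, μ(88) = 0, μ(89) = -1, μ(90) = 0, μ(91) = 1, μ(92) = 0, μ(93) = 1, μ(94) = 1, μ(95) = 1, μ(96) = 0, μ(97) = -1, μ(98) = 0, μ(99) = 0, μ(100) = 0, μ(101) = -1, μ(102) = -1, μ(103) = -1, μ(104) = 0, μ(105) = -1, μ(106) = 1, μ(107) = -1, μ(108) = 0, μ(109) = -1, μ(110) = -1, μ(111) = 1, μ(112) = 0, μ(113) = -1, μ(114) = -1, μ(115) = 1, μ(116) = 0, μ(117) = 0, μ(118) = 1, μ(119) = 1, μ(120) = 0, μ(121) = 0, μ(122) = 1, μ(123) = 1, μ(124) = 0, μ(125) = 0, μ(126) = 0, μ(127) = -1, μ(128) = 0, μ(129) = 1, μ(130) = -1, μ(131) = -1, μ(132) = 0, μ(133) = 1, μ(134) = 1, μ(135) = 0, μ(136) = 0, μ(137) = -1, μ(138) = -1, μ(139) = -1, μ(140) = 0, μ(141) = 1, μ(142) = 1, μ(143) = 1, μ(144) = 0. Summing all 144 values: -1. (Mertens function M(x) = Σ_{n ≤ x} μ(n); on average M(x) should be small (PNT ⟺ M(x) = o(x)).)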